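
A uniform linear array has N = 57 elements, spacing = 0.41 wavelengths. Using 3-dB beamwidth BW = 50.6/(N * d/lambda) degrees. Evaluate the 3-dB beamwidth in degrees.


BW = 50.6 / (57 * 0.41) = 50.6 / 23.37 = 2.17

2.17 deg


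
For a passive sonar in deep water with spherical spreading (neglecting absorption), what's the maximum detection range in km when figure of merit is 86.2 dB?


At max range FOM = TL, so 20*log10(R) = 86.2
R = 10^(86.2/20) = 20417.38 m = 20.42 km

20.42 km


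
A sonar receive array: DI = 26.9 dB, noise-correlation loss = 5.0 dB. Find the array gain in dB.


21.9 dB


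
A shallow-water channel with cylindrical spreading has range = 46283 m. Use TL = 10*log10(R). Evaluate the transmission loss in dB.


TL = 10*log10(46283) = 46.65

46.65 dB


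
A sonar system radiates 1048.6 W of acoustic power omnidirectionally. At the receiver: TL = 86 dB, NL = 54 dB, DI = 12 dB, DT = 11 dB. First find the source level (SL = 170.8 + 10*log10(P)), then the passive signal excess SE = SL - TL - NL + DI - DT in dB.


Step 1: SL = 170.8 + 10*log10(1048.6) = 201.01 dB
Step 2: SE = SL - TL - NL + DI - DT = 201.01 - 86 - 54 + 12 - 11 = 62.01

62.01 dB


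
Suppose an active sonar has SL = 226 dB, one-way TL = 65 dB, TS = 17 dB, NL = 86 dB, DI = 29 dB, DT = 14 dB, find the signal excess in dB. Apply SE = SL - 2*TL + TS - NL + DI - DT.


42 dB


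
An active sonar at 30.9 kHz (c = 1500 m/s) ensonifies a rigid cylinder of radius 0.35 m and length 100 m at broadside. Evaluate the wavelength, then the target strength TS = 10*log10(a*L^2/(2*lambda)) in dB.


Step 1: lambda = c/f = 1500/30900 = 0.04854 m
Step 2: TS = 10*log10(a*L^2/(2*lambda)) = 10*log10(0.35*100^2/(2*0.04854)) = 45.57

45.57 dB


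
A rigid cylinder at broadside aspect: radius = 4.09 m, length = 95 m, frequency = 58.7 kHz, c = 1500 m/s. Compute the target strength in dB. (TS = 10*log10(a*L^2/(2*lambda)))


lambda = 1500/58700 = 0.02555 m
TS = 10*log10(4.09*95^2/(2*0.02555)) = 58.59

58.59 dB


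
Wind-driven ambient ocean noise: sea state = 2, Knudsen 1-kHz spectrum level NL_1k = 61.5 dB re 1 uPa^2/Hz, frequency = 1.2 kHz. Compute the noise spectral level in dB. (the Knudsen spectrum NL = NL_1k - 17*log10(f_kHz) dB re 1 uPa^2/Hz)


NL = NL_1k - 17*log10(f_kHz) = 61.5 - 17*log10(1.2) = 61.5 - (1.35) = 60.15

60.15 dB


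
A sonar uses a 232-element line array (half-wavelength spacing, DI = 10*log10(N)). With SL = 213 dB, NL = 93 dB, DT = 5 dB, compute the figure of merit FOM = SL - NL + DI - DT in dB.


Step 1: DI = 10*log10(232) = 23.65 dB
Step 2: FOM = SL - NL + DI - DT = 213 - 93 + 23.65 - 5 = 138.65

138.65 dB


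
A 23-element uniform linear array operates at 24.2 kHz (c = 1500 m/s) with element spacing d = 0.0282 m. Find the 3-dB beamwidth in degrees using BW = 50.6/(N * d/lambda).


Step 1: lambda = 1500/24200 = 0.06198 m
Step 2: d/lambda = 0.0282/0.06198 = 0.455
Step 3: BW = 50.6/(N * d/lambda) = 50.6/(23 * 0.455) = 4.84

4.84 deg


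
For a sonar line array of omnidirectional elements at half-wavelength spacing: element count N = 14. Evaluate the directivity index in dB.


11.46 dB


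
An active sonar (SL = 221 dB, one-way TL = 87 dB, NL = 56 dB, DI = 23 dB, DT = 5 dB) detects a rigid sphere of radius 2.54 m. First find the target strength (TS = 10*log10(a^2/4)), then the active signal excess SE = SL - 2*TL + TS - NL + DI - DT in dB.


Step 1: TS = 10*log10(2.54^2/4) = 2.08 dB
Step 2: SE = SL - 2*TL + TS - NL + DI - DT = 221 - 2*87 + (2.08) - 56 + 23 - 5 = 11.08

11.08 dB


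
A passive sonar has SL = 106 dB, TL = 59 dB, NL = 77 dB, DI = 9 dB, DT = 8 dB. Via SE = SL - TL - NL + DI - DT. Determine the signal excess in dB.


SE = SL - TL - NL + DI - DT = 106 - 59 - 77 + 9 - 8 = -29

-29 dB


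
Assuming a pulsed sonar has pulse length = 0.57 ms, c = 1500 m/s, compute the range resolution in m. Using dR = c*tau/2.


0.4275 m


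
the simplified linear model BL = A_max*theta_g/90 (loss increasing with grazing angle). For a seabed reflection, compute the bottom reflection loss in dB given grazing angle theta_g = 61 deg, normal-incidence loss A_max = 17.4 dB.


11.79 dB


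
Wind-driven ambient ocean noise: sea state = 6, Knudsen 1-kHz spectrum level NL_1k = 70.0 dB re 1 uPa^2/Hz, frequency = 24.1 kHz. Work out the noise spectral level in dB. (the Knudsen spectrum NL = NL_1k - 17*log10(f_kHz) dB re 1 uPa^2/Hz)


NL = NL_1k - 17*log10(f_kHz) = 70.0 - 17*log10(24.1) = 70.0 - (23.49) = 46.51

46.51 dB


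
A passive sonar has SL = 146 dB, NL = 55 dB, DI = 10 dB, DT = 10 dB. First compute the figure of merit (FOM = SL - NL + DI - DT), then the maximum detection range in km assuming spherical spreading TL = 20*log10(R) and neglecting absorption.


Step 1: FOM = SL - NL + DI - DT = 146 - 55 + 10 - 10 = 91 dB
Step 2: at max range FOM = TL = 20*log10(R), so R = 10^(91/20) = 35481.34 m = 35.48 km

35.48 km


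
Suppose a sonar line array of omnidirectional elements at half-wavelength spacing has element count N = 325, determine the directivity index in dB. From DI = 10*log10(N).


DI = 10*log10(325) = 25.12

25.12 dB


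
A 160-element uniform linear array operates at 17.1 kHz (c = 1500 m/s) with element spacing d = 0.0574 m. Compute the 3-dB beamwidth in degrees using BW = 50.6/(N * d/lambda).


0.48 deg


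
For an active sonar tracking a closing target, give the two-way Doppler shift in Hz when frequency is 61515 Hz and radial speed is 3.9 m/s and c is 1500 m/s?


fd = 2*f*v/c = 2 * 61515 * 3.9 / 1500 = 319.88

319.88 Hz


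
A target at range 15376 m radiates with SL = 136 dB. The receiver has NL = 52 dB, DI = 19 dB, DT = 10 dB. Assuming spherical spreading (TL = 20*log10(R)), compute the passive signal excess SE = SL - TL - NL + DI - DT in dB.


9.26 dB


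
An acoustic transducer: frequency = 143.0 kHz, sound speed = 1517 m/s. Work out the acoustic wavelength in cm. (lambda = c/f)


lambda = c/f = 1517 / 143000 = 0.0106 m = 1.06 cm

1.06 cm


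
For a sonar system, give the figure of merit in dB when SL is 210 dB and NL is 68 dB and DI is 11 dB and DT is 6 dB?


FOM = SL - NL + DI - DT = 210 - 68 + 11 - 6 = 147

147 dB


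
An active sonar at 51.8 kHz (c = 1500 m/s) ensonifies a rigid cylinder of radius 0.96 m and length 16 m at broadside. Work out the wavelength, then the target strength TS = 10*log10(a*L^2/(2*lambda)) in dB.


Step 1: lambda = c/f = 1500/51800 = 0.02896 m
Step 2: TS = 10*log10(a*L^2/(2*lambda)) = 10*log10(0.96*16^2/(2*0.02896)) = 36.28

36.28 dB


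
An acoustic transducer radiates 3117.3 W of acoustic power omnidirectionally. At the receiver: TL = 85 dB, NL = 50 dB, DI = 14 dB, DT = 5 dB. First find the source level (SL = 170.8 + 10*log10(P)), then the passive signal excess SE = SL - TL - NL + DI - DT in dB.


Step 1: SL = 170.8 + 10*log10(3117.3) = 205.74 dB
Step 2: SE = SL - TL - NL + DI - DT = 205.74 - 85 - 50 + 14 - 5 = 79.74

79.74 dB


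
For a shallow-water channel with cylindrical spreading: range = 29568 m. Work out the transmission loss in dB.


TL = 10*log10(29568) = 44.71

44.71 dB


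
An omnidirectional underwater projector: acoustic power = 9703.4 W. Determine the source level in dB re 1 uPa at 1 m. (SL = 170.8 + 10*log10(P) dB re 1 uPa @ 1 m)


SL = 170.8 + 10*log10(9703.4) = 170.8 + 39.87 = 210.67

210.67 dB


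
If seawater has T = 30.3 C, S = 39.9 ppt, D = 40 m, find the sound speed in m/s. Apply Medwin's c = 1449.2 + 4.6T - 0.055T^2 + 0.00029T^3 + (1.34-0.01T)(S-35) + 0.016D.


1551.87 m/s


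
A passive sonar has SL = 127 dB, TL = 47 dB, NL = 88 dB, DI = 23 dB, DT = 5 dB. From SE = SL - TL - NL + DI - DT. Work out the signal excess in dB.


SE = SL - TL - NL + DI - DT = 127 - 47 - 88 + 23 - 5 = 10

10 dB


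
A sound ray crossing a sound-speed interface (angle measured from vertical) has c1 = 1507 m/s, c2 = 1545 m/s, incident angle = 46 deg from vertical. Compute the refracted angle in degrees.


47.52 deg


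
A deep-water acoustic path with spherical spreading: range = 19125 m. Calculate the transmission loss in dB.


85.63 dB


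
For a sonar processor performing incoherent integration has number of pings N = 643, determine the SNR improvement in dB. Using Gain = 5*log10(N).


Gain = 5*log10(643) = 14.04

14.04 dB


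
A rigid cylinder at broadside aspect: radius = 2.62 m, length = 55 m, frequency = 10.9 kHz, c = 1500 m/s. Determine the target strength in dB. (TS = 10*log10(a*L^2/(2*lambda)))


lambda = 1500/10900 = 0.13761 m
TS = 10*log10(2.62*55^2/(2*0.13761)) = 44.59

44.59 dB


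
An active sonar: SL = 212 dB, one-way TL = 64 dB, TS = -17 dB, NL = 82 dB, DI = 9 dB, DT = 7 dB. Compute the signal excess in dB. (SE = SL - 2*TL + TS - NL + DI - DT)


-13 dB


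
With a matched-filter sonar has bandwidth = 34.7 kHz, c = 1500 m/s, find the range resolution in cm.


dR = c/(2*BW) = 1500 / (2 * 34.7e3) = 0.0216 m = 2.16 cm

2.16 cm


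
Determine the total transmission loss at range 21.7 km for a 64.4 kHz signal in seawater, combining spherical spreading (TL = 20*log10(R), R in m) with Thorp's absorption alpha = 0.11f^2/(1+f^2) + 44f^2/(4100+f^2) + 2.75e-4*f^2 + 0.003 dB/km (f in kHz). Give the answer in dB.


Step 1 (Thorp): alpha = 0.11*4147.36/(1+4147.36) + 44*4147.36/(4100+4147.36) + 2.75e-4*4147.36 + 0.003 = 23.3798 dB/km
Step 2: TL_spread = 20*log10(21700) = 86.73 dB
Step 3: TL_abs = alpha*R = 23.3798 * 21.7 = 507.34 dB
Step 4: TL_total = 86.73 + 507.34 = 594.07

594.07 dB


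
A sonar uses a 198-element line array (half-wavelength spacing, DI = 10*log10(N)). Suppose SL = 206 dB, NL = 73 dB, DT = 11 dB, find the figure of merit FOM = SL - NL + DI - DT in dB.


144.97 dB


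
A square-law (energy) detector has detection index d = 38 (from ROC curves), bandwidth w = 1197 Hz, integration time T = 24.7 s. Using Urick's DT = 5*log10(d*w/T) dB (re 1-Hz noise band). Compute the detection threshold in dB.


16.33 dB


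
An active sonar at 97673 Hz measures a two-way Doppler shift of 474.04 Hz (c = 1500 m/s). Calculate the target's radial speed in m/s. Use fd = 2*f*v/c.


From fd = 2*f*v/c, v = c*fd/(2*f) = 1500 * 474.04 / (2*97673) = 3.64

3.64 m/s


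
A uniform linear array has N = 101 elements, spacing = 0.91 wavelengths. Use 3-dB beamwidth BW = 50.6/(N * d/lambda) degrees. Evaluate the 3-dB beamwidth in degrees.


BW = 50.6 / (101 * 0.91) = 50.6 / 91.91 = 0.55

0.55 deg


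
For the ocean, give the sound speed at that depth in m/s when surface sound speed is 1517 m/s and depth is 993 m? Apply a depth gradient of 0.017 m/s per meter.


c = 1517 + 0.017 * 993 = 1533.881

1533.881 m/s


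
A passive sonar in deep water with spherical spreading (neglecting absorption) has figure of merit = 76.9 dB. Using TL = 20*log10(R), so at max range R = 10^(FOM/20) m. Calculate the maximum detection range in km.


7.0 km


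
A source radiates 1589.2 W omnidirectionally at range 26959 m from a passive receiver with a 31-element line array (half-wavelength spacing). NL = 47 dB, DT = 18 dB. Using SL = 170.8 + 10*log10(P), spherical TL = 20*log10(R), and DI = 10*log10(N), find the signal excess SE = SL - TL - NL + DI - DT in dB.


Step 1: SL = 170.8 + 10*log10(1589.2) = 202.81 dB
Step 2: TL = 20*log10(26959) = 88.61 dB
Step 3: DI = 10*log10(31) = 14.91 dB
Step 4: SE = SL - TL - NL + DI - DT = 202.81 - 88.61 - 47 + 14.91 - 18 = 64.11

64.11 dB


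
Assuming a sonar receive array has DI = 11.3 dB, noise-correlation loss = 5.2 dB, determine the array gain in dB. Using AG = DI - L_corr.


AG = DI - L_corr = 11.3 - 5.2 = 6.1

6.1 dB


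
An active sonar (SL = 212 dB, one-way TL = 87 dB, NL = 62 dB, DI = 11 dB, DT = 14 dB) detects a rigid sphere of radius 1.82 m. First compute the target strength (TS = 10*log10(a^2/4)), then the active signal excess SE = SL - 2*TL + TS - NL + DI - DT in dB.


Step 1: TS = 10*log10(1.82^2/4) = -0.82 dB
Step 2: SE = SL - 2*TL + TS - NL + DI - DT = 212 - 2*87 + (-0.82) - 62 + 11 - 14 = -27.82

-27.82 dB


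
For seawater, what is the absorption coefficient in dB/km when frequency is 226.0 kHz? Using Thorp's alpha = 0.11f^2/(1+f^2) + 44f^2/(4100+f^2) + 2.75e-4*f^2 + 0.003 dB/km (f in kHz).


f^2 = 51076.0
alpha = 0.11*51076.0/(1+51076.0) + 44*51076.0/(4100+51076.0) + 2.75e-4*51076.0 + 0.003 = 54.889

54.889 dB/km


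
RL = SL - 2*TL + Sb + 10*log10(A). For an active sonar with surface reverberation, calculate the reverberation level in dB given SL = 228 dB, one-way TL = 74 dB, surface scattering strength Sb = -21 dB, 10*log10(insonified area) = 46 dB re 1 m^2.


RL = SL - 2*TL + Sb + 10*log10(A) = 228 - 2*74 + (-21) + 46 = 105

105 dB


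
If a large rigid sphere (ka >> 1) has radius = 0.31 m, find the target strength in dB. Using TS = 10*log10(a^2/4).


TS = 10*log10(0.31^2 / 4) = 10*log10(0.024025) = -16.19

-16.19 dB


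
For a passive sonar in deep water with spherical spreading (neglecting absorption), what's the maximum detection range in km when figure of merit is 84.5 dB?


16.79 km


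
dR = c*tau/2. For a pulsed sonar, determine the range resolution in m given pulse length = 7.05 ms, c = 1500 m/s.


dR = c*tau/2 = 1500 * 7.05e-3 / 2 = 5.2875

5.2875 m


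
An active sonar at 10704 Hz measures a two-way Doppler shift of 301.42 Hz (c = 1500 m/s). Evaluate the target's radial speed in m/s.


From fd = 2*f*v/c, v = c*fd/(2*f) = 1500 * 301.42 / (2*10704) = 21.12

21.12 m/s


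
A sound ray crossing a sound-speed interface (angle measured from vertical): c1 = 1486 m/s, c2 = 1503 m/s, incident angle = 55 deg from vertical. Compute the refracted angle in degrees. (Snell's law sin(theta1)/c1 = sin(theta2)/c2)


sin(theta2) = (c2/c1)*sin(theta1) = (1503/1486)*sin(55 deg) = 0.82852
theta2 = arcsin(0.82852) = 55.95

55.95 deg


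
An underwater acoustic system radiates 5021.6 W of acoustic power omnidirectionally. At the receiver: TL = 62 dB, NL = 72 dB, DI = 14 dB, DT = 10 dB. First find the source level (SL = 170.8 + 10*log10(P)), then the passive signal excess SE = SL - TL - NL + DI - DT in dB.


Step 1: SL = 170.8 + 10*log10(5021.6) = 207.81 dB
Step 2: SE = SL - TL - NL + DI - DT = 207.81 - 62 - 72 + 14 - 10 = 77.81

77.81 dB


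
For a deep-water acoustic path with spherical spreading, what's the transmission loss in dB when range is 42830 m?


TL = 20*log10(42830) = 92.63

92.63 dB


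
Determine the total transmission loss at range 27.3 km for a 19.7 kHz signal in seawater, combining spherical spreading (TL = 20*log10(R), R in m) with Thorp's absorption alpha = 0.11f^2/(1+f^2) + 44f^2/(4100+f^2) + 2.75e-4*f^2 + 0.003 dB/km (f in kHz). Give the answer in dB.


198.58 dB


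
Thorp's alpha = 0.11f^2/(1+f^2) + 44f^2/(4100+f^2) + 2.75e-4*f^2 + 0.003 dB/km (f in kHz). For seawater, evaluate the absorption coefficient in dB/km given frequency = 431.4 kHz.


f^2 = 186105.96
alpha = 0.11*186105.96/(1+186105.96) + 44*186105.96/(4100+186105.96) + 2.75e-4*186105.96 + 0.003 = 94.344

94.344 dB/km


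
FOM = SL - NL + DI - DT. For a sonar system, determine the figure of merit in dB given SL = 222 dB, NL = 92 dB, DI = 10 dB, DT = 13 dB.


127 dB


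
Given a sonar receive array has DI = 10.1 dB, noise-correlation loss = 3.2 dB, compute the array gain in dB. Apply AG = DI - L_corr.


6.9 dB


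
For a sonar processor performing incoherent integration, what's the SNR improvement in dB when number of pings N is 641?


Gain = 5*log10(641) = 14.03

14.03 dB


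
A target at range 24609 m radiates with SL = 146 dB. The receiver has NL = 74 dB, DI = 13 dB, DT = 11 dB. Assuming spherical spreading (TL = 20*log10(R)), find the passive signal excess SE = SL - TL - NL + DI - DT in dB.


Step 1: TL = 20*log10(24609) = 87.82 dB
Step 2: SE = 146 - 87.82 - 74 + 13 - 11 = -13.82

-13.82 dB


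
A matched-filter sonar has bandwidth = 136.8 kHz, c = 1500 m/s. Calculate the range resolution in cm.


dR = c/(2*BW) = 1500 / (2 * 136.8e3) = 0.0055 m = 0.55 cm

0.55 cm


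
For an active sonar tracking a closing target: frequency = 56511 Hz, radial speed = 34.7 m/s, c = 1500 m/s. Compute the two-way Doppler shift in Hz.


fd = 2*f*v/c = 2 * 56511 * 34.7 / 1500 = 2614.58

2614.58 Hz


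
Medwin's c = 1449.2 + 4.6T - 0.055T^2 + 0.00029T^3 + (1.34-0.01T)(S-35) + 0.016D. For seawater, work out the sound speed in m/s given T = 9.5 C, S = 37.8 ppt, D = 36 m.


c = 1449.2 + 4.6*9.5 - 0.055*9.5^2 + 0.00029*9.5^3 + (1.34 - 0.01*9.5)*(37.8 - 35) + 0.016*36 = 1492.25

1492.25 m/s


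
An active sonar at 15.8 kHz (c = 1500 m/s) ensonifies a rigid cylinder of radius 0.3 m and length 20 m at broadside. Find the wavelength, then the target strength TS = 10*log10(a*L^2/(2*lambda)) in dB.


Step 1: lambda = c/f = 1500/15800 = 0.09494 m
Step 2: TS = 10*log10(a*L^2/(2*lambda)) = 10*log10(0.3*20^2/(2*0.09494)) = 28.01

28.01 dB


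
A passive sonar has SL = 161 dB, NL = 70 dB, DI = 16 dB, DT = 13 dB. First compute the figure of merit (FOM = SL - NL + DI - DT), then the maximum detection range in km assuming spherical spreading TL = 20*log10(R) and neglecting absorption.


Step 1: FOM = SL - NL + DI - DT = 161 - 70 + 16 - 13 = 94 dB
Step 2: at max range FOM = TL = 20*log10(R), so R = 10^(94/20) = 50118.72 m = 50.12 km

50.12 km


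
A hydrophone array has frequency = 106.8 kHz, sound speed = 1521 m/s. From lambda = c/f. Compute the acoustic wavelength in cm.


lambda = c/f = 1521 / 106800 = 0.0142 m = 1.42 cm

1.42 cm


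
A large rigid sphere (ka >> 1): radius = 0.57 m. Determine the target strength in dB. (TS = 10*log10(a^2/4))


TS = 10*log10(0.57^2 / 4) = 10*log10(0.081225) = -10.9

-10.9 dB


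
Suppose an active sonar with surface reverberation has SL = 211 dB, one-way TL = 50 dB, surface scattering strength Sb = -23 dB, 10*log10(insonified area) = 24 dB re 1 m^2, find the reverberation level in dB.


RL = SL - 2*TL + Sb + 10*log10(A) = 211 - 2*50 + (-23) + 24 = 112

112 dB


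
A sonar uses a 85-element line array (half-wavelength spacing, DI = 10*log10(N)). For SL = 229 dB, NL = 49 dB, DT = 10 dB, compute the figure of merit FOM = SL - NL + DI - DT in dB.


Step 1: DI = 10*log10(85) = 19.29 dB
Step 2: FOM = SL - NL + DI - DT = 229 - 49 + 19.29 - 10 = 189.29

189.29 dB


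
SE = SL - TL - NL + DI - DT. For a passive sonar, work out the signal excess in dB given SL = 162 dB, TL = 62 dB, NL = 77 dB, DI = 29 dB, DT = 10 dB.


SE = SL - TL - NL + DI - DT = 162 - 62 - 77 + 29 - 10 = 42

42 dB


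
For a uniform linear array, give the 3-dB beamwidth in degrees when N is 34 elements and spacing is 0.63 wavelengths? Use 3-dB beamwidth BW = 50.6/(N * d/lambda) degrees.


BW = 50.6 / (34 * 0.63) = 50.6 / 21.42 = 2.36

2.36 deg


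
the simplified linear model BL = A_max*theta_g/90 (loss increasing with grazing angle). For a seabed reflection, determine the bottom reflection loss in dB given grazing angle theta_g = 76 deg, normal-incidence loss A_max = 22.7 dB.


19.17 dB


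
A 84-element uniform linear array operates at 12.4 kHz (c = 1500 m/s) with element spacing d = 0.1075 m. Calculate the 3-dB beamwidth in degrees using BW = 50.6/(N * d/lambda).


0.68 deg


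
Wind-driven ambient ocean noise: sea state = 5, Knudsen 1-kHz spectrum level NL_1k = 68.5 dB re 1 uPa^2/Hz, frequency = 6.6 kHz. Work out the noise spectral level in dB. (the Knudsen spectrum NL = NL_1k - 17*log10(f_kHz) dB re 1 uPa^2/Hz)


NL = NL_1k - 17*log10(f_kHz) = 68.5 - 17*log10(6.6) = 68.5 - (13.93) = 54.57

54.57 dB


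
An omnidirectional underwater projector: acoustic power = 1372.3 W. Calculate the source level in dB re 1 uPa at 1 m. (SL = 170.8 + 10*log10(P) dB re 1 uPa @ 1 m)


202.17 dB


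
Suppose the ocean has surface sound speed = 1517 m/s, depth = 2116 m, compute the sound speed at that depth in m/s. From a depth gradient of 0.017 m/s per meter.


c = 1517 + 0.017 * 2116 = 1552.972

1552.972 m/s


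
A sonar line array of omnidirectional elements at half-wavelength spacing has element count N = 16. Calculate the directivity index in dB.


DI = 10*log10(16) = 12.04

12.04 dB


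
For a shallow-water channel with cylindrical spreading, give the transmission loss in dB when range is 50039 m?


TL = 10*log10(50039) = 46.99

46.99 dB


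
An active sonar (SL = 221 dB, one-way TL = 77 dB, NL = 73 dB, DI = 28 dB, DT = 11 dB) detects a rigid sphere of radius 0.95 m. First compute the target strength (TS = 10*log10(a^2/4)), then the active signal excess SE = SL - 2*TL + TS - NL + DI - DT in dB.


Step 1: TS = 10*log10(0.95^2/4) = -6.47 dB
Step 2: SE = SL - 2*TL + TS - NL + DI - DT = 221 - 2*77 + (-6.47) - 73 + 28 - 11 = 4.53

4.53 dB


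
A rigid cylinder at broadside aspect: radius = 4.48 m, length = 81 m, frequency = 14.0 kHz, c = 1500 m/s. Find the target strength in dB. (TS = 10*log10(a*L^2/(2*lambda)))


lambda = 1500/14000 = 0.10714 m
TS = 10*log10(4.48*81^2/(2*0.10714)) = 51.37

51.37 dB


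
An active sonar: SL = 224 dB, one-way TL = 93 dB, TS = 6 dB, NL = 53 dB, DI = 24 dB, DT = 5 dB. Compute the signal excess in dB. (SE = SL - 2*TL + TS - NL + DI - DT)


SE = SL - 2*TL + TS - NL + DI - DT = 224 - 2*93 + (6) - 53 + 24 - 5 = 10

10 dB


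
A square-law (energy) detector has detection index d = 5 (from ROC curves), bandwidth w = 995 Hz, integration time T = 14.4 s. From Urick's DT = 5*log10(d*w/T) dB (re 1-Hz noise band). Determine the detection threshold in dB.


DT = 5*log10(d*w/T) = 5*log10(5 * 995 / 14.4) = 5*log10(345.49) = 12.69

12.69 dB


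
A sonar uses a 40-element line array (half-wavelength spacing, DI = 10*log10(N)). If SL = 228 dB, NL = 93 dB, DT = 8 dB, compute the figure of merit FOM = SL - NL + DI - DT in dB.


Step 1: DI = 10*log10(40) = 16.02 dB
Step 2: FOM = SL - NL + DI - DT = 228 - 93 + 16.02 - 8 = 143.02

143.02 dB


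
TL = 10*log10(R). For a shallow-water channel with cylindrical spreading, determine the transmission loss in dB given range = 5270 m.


37.22 dB


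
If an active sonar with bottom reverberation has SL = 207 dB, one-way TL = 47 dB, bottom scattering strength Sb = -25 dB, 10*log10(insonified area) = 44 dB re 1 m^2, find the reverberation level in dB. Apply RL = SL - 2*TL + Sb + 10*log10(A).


RL = SL - 2*TL + Sb + 10*log10(A) = 207 - 2*47 + (-25) + 44 = 132

132 dB


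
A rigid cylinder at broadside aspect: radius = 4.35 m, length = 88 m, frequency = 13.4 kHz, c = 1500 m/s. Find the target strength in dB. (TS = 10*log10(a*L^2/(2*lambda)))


lambda = 1500/13400 = 0.11194 m
TS = 10*log10(4.35*88^2/(2*0.11194)) = 51.77

51.77 dB


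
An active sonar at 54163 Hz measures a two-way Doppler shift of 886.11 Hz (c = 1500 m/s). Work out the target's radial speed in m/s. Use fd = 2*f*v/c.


From fd = 2*f*v/c, v = c*fd/(2*f) = 1500 * 886.11 / (2*54163) = 12.27

12.27 m/s


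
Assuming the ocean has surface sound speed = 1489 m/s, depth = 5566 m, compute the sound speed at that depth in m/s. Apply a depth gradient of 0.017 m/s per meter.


c = 1489 + 0.017 * 5566 = 1583.622

1583.622 m/s


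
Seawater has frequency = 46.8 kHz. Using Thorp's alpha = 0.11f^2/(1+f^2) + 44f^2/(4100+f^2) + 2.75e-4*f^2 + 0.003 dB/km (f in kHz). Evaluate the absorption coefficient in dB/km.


f^2 = 2190.24
alpha = 0.11*2190.24/(1+2190.24) + 44*2190.24/(4100+2190.24) + 2.75e-4*2190.24 + 0.003 = 16.036

16.036 dB/km


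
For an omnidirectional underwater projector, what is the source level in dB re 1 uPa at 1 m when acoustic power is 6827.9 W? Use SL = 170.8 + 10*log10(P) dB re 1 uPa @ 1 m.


SL = 170.8 + 10*log10(6827.9) = 170.8 + 38.34 = 209.14

209.14 dB


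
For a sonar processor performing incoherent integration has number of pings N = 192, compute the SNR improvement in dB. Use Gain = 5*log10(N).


Gain = 5*log10(192) = 11.42

11.42 dB


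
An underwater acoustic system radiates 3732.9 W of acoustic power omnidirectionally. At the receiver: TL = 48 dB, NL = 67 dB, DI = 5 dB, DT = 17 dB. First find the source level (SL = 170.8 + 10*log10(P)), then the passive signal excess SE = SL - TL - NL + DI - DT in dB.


Step 1: SL = 170.8 + 10*log10(3732.9) = 206.52 dB
Step 2: SE = SL - TL - NL + DI - DT = 206.52 - 48 - 67 + 5 - 17 = 79.52

79.52 dB


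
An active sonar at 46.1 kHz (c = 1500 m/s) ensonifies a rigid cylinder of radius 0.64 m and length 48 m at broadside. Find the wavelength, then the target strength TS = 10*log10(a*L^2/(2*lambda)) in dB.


Step 1: lambda = c/f = 1500/46100 = 0.03254 m
Step 2: TS = 10*log10(a*L^2/(2*lambda)) = 10*log10(0.64*48^2/(2*0.03254)) = 43.55

43.55 dB


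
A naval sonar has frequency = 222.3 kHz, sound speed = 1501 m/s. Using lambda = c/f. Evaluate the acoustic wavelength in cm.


lambda = c/f = 1501 / 222300 = 0.0068 m = 0.68 cm

0.68 cm


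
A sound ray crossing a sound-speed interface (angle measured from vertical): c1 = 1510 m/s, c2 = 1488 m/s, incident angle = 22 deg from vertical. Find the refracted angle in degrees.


sin(theta2) = (c2/c1)*sin(theta1) = (1488/1510)*sin(22 deg) = 0.36915
theta2 = arcsin(0.36915) = 21.66

21.66 deg


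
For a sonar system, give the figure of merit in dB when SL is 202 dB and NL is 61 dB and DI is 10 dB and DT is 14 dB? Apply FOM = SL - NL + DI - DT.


137 dB


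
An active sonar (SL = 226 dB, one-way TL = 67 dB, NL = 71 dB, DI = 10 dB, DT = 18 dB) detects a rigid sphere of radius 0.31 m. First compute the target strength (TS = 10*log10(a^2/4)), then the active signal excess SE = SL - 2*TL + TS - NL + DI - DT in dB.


Step 1: TS = 10*log10(0.31^2/4) = -16.19 dB
Step 2: SE = SL - 2*TL + TS - NL + DI - DT = 226 - 2*67 + (-16.19) - 71 + 10 - 18 = -3.19

-3.19 dB


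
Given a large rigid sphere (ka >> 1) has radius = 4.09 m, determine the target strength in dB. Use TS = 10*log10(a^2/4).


TS = 10*log10(4.09^2 / 4) = 10*log10(4.182025) = 6.21

6.21 dB


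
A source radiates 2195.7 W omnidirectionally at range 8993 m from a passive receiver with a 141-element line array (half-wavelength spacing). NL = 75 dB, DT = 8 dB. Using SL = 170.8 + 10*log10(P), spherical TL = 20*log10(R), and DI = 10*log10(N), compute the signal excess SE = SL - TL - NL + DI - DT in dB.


Step 1: SL = 170.8 + 10*log10(2195.7) = 204.22 dB
Step 2: TL = 20*log10(8993) = 79.08 dB
Step 3: DI = 10*log10(141) = 21.49 dB
Step 4: SE = SL - TL - NL + DI - DT = 204.22 - 79.08 - 75 + 21.49 - 8 = 63.63

63.63 dB


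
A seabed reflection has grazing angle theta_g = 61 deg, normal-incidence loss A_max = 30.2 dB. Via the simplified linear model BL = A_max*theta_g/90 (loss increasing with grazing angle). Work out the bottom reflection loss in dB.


20.47 dB


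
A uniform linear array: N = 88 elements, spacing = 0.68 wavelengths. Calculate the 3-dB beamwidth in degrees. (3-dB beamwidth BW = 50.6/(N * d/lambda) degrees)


BW = 50.6 / (88 * 0.68) = 50.6 / 59.84 = 0.85

0.85 deg


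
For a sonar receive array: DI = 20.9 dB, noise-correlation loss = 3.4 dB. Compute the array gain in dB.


AG = DI - L_corr = 20.9 - 3.4 = 17.5

17.5 dB


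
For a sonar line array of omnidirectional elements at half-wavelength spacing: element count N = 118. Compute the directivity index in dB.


DI = 10*log10(118) = 20.72

20.72 dB


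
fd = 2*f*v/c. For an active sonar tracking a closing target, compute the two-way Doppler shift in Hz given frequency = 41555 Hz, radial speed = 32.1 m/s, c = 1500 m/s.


fd = 2*f*v/c = 2 * 41555 * 32.1 / 1500 = 1778.55

1778.55 Hz


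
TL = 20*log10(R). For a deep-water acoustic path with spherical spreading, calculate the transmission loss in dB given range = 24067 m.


TL = 20*log10(24067) = 87.63

87.63 dB


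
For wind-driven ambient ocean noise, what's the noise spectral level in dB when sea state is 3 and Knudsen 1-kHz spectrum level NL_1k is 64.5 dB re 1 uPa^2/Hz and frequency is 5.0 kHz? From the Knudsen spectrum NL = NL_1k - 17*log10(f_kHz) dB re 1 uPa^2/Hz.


NL = NL_1k - 17*log10(f_kHz) = 64.5 - 17*log10(5.0) = 64.5 - (11.88) = 52.62

52.62 dB


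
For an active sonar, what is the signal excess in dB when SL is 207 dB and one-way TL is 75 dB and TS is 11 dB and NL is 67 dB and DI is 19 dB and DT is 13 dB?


SE = SL - 2*TL + TS - NL + DI - DT = 207 - 2*75 + (11) - 67 + 19 - 13 = 7

7 dB


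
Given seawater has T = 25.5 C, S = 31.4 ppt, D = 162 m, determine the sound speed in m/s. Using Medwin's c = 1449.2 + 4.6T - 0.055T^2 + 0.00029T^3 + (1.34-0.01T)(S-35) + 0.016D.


c = 1449.2 + 4.6*25.5 - 0.055*25.5^2 + 0.00029*25.5^3 + (1.34 - 0.01*25.5)*(31.4 - 35) + 0.016*162 = 1534.23

1534.23 m/s


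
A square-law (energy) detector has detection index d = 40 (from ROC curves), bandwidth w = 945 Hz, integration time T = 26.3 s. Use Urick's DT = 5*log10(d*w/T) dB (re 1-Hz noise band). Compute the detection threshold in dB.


DT = 5*log10(d*w/T) = 5*log10(40 * 945 / 26.3) = 5*log10(1437.26) = 15.79

15.79 dB


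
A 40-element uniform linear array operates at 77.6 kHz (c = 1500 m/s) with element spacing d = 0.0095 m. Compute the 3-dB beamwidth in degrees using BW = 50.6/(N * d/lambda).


Step 1: lambda = 1500/77600 = 0.01933 m
Step 2: d/lambda = 0.0095/0.01933 = 0.4915
Step 3: BW = 50.6/(N * d/lambda) = 50.6/(40 * 0.4915) = 2.57

2.57 deg


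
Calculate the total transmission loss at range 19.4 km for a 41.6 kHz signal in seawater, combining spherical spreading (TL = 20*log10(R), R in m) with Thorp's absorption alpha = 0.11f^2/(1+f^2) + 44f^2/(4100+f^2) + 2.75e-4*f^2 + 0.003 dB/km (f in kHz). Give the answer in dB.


Step 1 (Thorp): alpha = 0.11*1730.56/(1+1730.56) + 44*1730.56/(4100+1730.56) + 2.75e-4*1730.56 + 0.003 = 13.6484 dB/km
Step 2: TL_spread = 20*log10(19400) = 85.76 dB
Step 3: TL_abs = alpha*R = 13.6484 * 19.4 = 264.78 dB
Step 4: TL_total = 85.76 + 264.78 = 350.54

350.54 dB


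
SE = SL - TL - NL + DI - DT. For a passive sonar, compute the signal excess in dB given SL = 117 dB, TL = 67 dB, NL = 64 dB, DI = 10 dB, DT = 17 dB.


SE = SL - TL - NL + DI - DT = 117 - 67 - 64 + 10 - 17 = -21

-21 dB


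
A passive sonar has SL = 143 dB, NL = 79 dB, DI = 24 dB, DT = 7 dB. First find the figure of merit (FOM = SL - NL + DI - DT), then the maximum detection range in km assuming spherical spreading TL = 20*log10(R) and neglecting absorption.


Step 1: FOM = SL - NL + DI - DT = 143 - 79 + 24 - 7 = 81 dB
Step 2: at max range FOM = TL = 20*log10(R), so R = 10^(81/20) = 11220.18 m = 11.22 km

11.22 km


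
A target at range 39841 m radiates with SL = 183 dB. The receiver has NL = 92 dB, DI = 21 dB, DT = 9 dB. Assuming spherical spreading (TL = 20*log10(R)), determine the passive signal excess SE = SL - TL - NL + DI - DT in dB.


Step 1: TL = 20*log10(39841) = 92.01 dB
Step 2: SE = 183 - 92.01 - 92 + 21 - 9 = 10.99

10.99 dB


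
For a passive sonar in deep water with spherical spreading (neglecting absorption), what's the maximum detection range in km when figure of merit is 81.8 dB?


At max range FOM = TL, so 20*log10(R) = 81.8
R = 10^(81.8/20) = 12302.69 m = 12.3 km

12.3 km


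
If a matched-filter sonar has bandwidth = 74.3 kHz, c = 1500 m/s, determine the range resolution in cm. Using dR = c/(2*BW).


dR = c/(2*BW) = 1500 / (2 * 74.3e3) = 0.0101 m = 1.01 cm

1.01 cm


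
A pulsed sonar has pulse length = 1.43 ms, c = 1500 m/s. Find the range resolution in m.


1.0725 m


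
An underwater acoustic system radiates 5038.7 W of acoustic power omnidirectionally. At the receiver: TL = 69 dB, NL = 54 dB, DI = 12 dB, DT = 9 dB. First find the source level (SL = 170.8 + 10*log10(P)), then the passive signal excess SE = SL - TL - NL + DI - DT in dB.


Step 1: SL = 170.8 + 10*log10(5038.7) = 207.82 dB
Step 2: SE = SL - TL - NL + DI - DT = 207.82 - 69 - 54 + 12 - 9 = 87.82

87.82 dB


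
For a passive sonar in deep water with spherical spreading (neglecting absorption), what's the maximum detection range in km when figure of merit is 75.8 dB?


6.17 km


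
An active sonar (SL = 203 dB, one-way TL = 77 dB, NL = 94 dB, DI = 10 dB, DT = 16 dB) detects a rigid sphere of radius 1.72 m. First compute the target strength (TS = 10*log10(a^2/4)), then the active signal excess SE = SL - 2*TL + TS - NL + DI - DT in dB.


Step 1: TS = 10*log10(1.72^2/4) = -1.31 dB
Step 2: SE = SL - 2*TL + TS - NL + DI - DT = 203 - 2*77 + (-1.31) - 94 + 10 - 16 = -52.31

-52.31 dB


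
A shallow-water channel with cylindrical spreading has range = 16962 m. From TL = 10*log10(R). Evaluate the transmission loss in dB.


TL = 10*log10(16962) = 42.29

42.29 dB


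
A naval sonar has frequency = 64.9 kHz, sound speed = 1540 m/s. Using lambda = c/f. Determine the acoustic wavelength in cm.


lambda = c/f = 1540 / 64900 = 0.0237 m = 2.37 cm

2.37 cm


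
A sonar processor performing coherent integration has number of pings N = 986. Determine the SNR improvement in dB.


Gain = 10*log10(986) = 29.94

29.94 dB


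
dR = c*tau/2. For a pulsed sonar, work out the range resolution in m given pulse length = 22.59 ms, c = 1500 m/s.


dR = c*tau/2 = 1500 * 22.59e-3 / 2 = 16.9425

16.9425 m


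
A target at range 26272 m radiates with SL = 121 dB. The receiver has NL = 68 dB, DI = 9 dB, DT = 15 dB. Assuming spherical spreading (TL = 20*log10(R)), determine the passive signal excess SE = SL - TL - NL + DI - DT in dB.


-41.39 dB


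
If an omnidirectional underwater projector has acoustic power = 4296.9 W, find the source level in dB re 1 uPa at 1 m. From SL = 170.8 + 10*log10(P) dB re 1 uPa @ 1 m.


SL = 170.8 + 10*log10(4296.9) = 170.8 + 36.33 = 207.13

207.13 dB


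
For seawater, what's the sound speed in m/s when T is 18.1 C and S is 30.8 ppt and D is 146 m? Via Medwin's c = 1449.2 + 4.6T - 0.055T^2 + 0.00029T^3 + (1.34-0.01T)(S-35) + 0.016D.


1513.63 m/s


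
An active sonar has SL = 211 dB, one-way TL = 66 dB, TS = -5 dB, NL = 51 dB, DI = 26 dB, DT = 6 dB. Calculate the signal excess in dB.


43 dB


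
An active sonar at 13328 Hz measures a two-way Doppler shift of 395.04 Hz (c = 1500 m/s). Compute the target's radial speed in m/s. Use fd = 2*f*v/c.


From fd = 2*f*v/c, v = c*fd/(2*f) = 1500 * 395.04 / (2*13328) = 22.23

22.23 m/s


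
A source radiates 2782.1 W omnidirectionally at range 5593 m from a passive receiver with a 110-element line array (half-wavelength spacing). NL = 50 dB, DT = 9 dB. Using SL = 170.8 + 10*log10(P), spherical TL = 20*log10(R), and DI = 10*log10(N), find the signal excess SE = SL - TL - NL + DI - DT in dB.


Step 1: SL = 170.8 + 10*log10(2782.1) = 205.24 dB
Step 2: TL = 20*log10(5593) = 74.95 dB
Step 3: DI = 10*log10(110) = 20.41 dB
Step 4: SE = SL - TL - NL + DI - DT = 205.24 - 74.95 - 50 + 20.41 - 9 = 91.7

91.7 dB


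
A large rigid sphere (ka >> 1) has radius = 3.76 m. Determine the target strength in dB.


5.48 dB


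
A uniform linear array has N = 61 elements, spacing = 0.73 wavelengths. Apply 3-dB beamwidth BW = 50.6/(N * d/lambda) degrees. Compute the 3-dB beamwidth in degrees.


BW = 50.6 / (61 * 0.73) = 50.6 / 44.53 = 1.14

1.14 deg


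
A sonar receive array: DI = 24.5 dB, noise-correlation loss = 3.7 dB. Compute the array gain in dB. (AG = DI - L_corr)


AG = DI - L_corr = 24.5 - 3.7 = 20.8

20.8 dB


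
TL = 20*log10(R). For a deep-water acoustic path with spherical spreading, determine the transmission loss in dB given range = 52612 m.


94.42 dB


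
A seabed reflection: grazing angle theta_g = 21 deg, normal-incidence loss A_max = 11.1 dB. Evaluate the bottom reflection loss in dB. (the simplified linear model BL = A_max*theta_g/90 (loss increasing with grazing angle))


BL = A_max * theta_g / 90 = 11.1 * 21 / 90 = 2.59

2.59 dB


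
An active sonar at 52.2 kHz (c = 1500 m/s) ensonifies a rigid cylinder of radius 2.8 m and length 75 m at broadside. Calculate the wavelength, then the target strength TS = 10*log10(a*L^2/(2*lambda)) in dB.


Step 1: lambda = c/f = 1500/52200 = 0.02874 m
Step 2: TS = 10*log10(a*L^2/(2*lambda)) = 10*log10(2.8*75^2/(2*0.02874)) = 54.38

54.38 dB


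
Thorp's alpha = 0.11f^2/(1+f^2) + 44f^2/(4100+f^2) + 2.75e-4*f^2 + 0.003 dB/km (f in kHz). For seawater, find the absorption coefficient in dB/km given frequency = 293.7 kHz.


f^2 = 86259.69
alpha = 0.11*86259.69/(1+86259.69) + 44*86259.69/(4100+86259.69) + 2.75e-4*86259.69 + 0.003 = 65.838

65.838 dB/km


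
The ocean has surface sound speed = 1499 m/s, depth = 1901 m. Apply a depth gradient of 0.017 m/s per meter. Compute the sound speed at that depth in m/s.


c = 1499 + 0.017 * 1901 = 1531.317

1531.317 m/s


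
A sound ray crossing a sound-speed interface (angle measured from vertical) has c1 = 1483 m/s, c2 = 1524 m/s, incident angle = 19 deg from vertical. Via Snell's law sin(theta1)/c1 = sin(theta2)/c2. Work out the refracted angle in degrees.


19.55 deg


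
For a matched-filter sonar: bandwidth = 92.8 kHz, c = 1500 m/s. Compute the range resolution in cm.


dR = c/(2*BW) = 1500 / (2 * 92.8e3) = 0.0081 m = 0.81 cm

0.81 cm


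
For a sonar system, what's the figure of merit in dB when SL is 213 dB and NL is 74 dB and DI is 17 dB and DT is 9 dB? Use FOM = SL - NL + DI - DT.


FOM = SL - NL + DI - DT = 213 - 74 + 17 - 9 = 147

147 dB


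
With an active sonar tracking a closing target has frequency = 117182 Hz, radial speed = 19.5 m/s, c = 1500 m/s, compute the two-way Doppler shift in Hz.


fd = 2*f*v/c = 2 * 117182 * 19.5 / 1500 = 3046.73

3046.73 Hz


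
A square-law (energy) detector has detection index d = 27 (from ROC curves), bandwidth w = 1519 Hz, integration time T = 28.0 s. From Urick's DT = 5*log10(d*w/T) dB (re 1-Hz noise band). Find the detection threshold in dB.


DT = 5*log10(d*w/T) = 5*log10(27 * 1519 / 28.0) = 5*log10(1464.75) = 15.83

15.83 dB


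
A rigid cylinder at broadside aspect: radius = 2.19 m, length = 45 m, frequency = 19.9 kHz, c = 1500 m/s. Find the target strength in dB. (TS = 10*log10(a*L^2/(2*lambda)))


lambda = 1500/19900 = 0.07538 m
TS = 10*log10(2.19*45^2/(2*0.07538)) = 44.69

44.69 dB


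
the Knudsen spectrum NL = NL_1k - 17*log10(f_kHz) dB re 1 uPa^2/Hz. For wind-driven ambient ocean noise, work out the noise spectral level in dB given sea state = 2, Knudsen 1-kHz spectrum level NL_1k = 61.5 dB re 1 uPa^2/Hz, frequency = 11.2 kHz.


43.66 dB


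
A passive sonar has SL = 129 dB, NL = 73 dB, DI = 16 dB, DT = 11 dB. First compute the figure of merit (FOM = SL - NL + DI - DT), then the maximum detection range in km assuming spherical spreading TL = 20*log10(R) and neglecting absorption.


Step 1: FOM = SL - NL + DI - DT = 129 - 73 + 16 - 11 = 61 dB
Step 2: at max range FOM = TL = 20*log10(R), so R = 10^(61/20) = 1122.02 m = 1.12 km

1.12 km


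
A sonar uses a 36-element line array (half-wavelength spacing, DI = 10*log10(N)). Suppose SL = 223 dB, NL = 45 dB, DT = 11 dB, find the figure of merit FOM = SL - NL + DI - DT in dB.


Step 1: DI = 10*log10(36) = 15.56 dB
Step 2: FOM = SL - NL + DI - DT = 223 - 45 + 15.56 - 11 = 182.56

182.56 dB


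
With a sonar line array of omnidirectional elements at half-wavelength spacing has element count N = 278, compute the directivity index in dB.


24.44 dB


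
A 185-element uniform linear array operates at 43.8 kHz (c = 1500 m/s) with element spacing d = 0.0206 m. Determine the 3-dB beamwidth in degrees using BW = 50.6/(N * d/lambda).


0.45 deg


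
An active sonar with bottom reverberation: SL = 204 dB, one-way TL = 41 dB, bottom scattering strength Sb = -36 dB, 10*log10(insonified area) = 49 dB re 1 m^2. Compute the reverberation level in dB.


RL = SL - 2*TL + Sb + 10*log10(A) = 204 - 2*41 + (-36) + 49 = 135

135 dB
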